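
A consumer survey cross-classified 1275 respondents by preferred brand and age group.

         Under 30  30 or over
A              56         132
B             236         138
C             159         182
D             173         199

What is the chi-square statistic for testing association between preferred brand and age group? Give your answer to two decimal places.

Row totals: 188, 374, 341, 372. Column totals: 624, 651. Grand total N = 1275.
Expected counts (row total × column total / N):
  A, Under 30: 188×624/1275 = 92.009
  A, 30 or over: 188×651/1275 = 95.991
  B, Under 30: 374×624/1275 = 183.040
  B, 30 or over: 374×651/1275 = 190.960
  C, Under 30: 341×624/1275 = 166.889
  C, 30 or over: 341×651/1275 = 174.111
  D, Under 30: 372×624/1275 = 182.061
  D, 30 or over: 372×651/1275 = 189.939
Contributions (O − E)²/E:
  (56 − 92.009)²/92.009 = 14.0926
  (132 − 95.991)²/95.991 = 13.5080
  (236 − 183.040)²/183.040 = 15.3232
  (138 − 190.960)²/190.960 = 14.6877
  (159 − 166.889)²/166.889 = 0.3729
  (182 − 174.111)²/174.111 = 0.3575
  (173 − 182.061)²/182.061 = 0.4510
  (199 − 189.939)²/189.939 = 0.4323
χ² = 14.0926 + 13.5080 + 15.3232 + 14.6877 + 0.3729 + 0.3575 + 0.4510 + 0.4323 = 59.23

59.23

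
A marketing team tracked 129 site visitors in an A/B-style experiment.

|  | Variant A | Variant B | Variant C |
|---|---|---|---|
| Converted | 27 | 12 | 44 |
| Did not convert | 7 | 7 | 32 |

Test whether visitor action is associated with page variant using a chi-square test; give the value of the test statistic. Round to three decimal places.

Row totals: 83, 46. Column totals: 34, 19, 76. Grand total N = 129.
Expected counts (row total × column total / N):
  Converted, Variant A: 83×34/129 = 21.8760
  Converted, Variant B: 83×19/129 = 12.2248
  Converted, Variant C: 83×76/129 = 48.8992
  Did not convert, Variant A: 46×34/129 = 12.1240
  Did not convert, Variant B: 46×19/129 = 6.7752
  Did not convert, Variant C: 46×76/129 = 27.1008
Contributions (O − E)²/E:
  (27 − 21.8760)²/21.8760 = 1.2002
  (12 − 12.2248)²/12.2248 = 0.0041
  (44 − 48.8992)²/48.8992 = 0.4908
  (7 − 12.1240)²/12.1240 = 2.1656
  (7 − 6.7752)²/6.7752 = 0.0075
  (32 − 27.1008)²/27.1008 = 0.8857
χ² = 1.2002 + 0.0041 + 0.4908 + 2.1656 + 0.0075 + 0.8857 = 4.754

4.754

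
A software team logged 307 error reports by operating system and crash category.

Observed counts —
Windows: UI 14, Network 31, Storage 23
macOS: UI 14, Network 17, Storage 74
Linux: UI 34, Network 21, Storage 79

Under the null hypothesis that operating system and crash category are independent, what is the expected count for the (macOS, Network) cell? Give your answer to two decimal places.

Row total (macOS) = 105; column total (Network) = 69; grand total N = 307.
Expected count = (row total × column total) / N = 105 × 69 / 307 = 23.60.

23.60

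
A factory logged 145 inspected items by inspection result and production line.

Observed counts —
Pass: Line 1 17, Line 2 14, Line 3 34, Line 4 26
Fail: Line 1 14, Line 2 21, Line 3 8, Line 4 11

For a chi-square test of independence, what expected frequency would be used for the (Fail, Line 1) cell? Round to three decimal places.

11.545

Row total (Fail) = 54; column total (Line 1) = 31; grand total N = 145.
Expected count = (row total × column total) / N = 54 × 31 / 145 = 11.545.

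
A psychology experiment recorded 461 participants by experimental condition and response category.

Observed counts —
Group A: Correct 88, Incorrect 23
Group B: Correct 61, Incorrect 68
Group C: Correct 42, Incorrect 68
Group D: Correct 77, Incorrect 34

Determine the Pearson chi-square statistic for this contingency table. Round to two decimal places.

Row totals: 111, 129, 110, 111. Column totals: 268, 193. Grand total N = 461.
Expected counts (row total × column total / N):
  Group A, Correct: 111×268/461 = 64.529
  Group A, Incorrect: 111×193/461 = 46.471
  Group B, Correct: 129×268/461 = 74.993
  Group B, Incorrect: 129×193/461 = 54.007
  Group C, Correct: 110×268/461 = 63.948
  Group C, Incorrect: 110×193/461 = 46.052
  Group D, Correct: 111×268/461 = 64.529
  Group D, Incorrect: 111×193/461 = 46.471
Contributions (O − E)²/E:
  (88 − 64.529)²/64.529 = 8.5371
  (23 − 46.471)²/46.471 = 11.8544
  (61 − 74.993)²/74.993 = 2.6110
  (68 − 54.007)²/54.007 = 3.6255
  (42 − 63.948)²/63.948 = 7.5329
  (68 − 46.052)²/46.052 = 10.4602
  (77 − 64.529)²/64.529 = 2.4102
  (34 − 46.471)²/46.471 = 3.3467
χ² = 8.5371 + 11.8544 + 2.6110 + 3.6255 + 7.5329 + 10.4602 + 2.4102 + 3.3467 = 50.38

50.38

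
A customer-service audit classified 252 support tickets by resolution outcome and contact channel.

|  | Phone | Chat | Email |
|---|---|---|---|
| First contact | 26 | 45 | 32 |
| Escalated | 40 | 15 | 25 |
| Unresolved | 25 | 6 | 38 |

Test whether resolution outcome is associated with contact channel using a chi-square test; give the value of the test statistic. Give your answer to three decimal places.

37.048

Row totals: 103, 80, 69. Column totals: 91, 66, 95. Grand total N = 252.
Expected counts (row total × column total / N):
  First contact, Phone: 103×91/252 = 37.194444
  First contact, Chat: 103×66/252 = 26.976190
  First contact, Email: 103×95/252 = 38.829365
  Escalated, Phone: 80×91/252 = 28.888889
  Escalated, Chat: 80×66/252 = 20.952381
  Escalated, Email: 80×95/252 = 30.158730
  Unresolved, Phone: 69×91/252 = 24.916667
  Unresolved, Chat: 69×66/252 = 18.071429
  Unresolved, Email: 69×95/252 = 26.011905
Contributions (O − E)²/E:
  (26 − 37.194444)²/37.194444 = 3.3692
  (45 − 26.976190)²/26.976190 = 12.0424
  (32 − 38.829365)²/38.829365 = 1.2012
  (40 − 28.888889)²/28.888889 = 4.2735
  (15 − 20.952381)²/20.952381 = 1.6910
  (25 − 30.158730)²/30.158730 = 0.8824
  (25 − 24.916667)²/24.916667 = 0.0003
  (6 − 18.071429)²/18.071429 = 8.0635
  (38 − 26.011905)²/26.011905 = 5.5249
χ² = 3.3692 + 12.0424 + 1.2012 + 4.2735 + 1.6910 + 0.8824 + 0.0003 + 8.0635 + 5.5249 = 37.048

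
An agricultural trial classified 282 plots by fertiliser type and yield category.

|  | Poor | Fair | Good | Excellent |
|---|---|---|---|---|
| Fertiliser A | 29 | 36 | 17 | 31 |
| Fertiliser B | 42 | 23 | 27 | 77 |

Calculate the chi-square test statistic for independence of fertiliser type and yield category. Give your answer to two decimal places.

16.65

Row totals: 113, 169. Column totals: 71, 59, 44, 108. Grand total N = 282.
Expected counts (row total × column total / N):
  Fertiliser A, Poor: 113×71/282 = 28.450
  Fertiliser A, Fair: 113×59/282 = 23.642
  Fertiliser A, Good: 113×44/282 = 17.631
  Fertiliser A, Excellent: 113×108/282 = 43.277
  Fertiliser B, Poor: 169×71/282 = 42.550
  Fertiliser B, Fair: 169×59/282 = 35.358
  Fertiliser B, Good: 169×44/282 = 26.369
  Fertiliser B, Excellent: 169×108/282 = 64.723
Contributions (O − E)²/E:
  (29 − 28.450)²/28.450 = 0.0106
  (36 − 23.642)²/23.642 = 6.4597
  (17 − 17.631)²/17.631 = 0.0226
  (31 − 43.277)²/43.277 = 3.4828
  (42 − 42.550)²/42.550 = 0.0071
  (23 − 35.358)²/35.358 = 4.3193
  (27 − 26.369)²/26.369 = 0.0151
  (77 − 64.723)²/64.723 = 2.3288
χ² = 0.0106 + 6.4597 + 0.0226 + 3.4828 + 0.0071 + 4.3193 + 0.0151 + 2.3288 = 16.65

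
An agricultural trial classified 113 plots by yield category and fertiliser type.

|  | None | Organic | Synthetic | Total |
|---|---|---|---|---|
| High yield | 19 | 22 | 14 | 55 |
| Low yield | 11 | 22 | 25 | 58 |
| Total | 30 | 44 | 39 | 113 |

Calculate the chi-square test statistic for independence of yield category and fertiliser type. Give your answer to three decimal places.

Grand total N = 113.
Expected counts (row total × column total / N):
  High yield, None: 55×30/113 = 14.6018
  High yield, Organic: 55×44/113 = 21.4159
  High yield, Synthetic: 55×39/113 = 18.9823
  Low yield, None: 58×30/113 = 15.3982
  Low yield, Organic: 58×44/113 = 22.5841
  Low yield, Synthetic: 58×39/113 = 20.0177
Contributions (O − E)²/E:
  (19 − 14.6018)²/14.6018 = 1.3248
  (22 − 21.4159)²/21.4159 = 0.0159
  (14 − 18.9823)²/18.9823 = 1.3077
  (11 − 15.3982)²/15.3982 = 1.2563
  (22 − 22.5841)²/22.5841 = 0.0151
  (25 − 20.0177)²/20.0177 = 1.2401
χ² = 1.3248 + 0.0159 + 1.3077 + 1.2563 + 0.0151 + 1.2401 = 5.160

5.160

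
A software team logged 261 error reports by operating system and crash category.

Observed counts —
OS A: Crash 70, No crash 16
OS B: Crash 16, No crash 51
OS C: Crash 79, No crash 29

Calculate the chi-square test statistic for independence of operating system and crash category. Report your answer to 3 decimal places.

Row totals: 86, 67, 108. Column totals: 165, 96. Grand total N = 261.
Expected counts (row total × column total / N):
  OS A, Crash: 86×165/261 = 54.3678
  OS A, No crash: 86×96/261 = 31.6322
  OS B, Crash: 67×165/261 = 42.3563
  OS B, No crash: 67×96/261 = 24.6437
  OS C, Crash: 108×165/261 = 68.2759
  OS C, No crash: 108×96/261 = 39.7241
Contributions (O − E)²/E:
  (70 − 54.3678)²/54.3678 = 4.4947
  (16 − 31.6322)²/31.6322 = 7.7252
  (16 − 42.3563)²/42.3563 = 16.4003
  (51 − 24.6437)²/24.6437 = 28.1879
  (79 − 68.2759)²/68.2759 = 1.6844
  (29 − 39.7241)²/39.7241 = 2.8951
χ² = 4.4947 + 7.7252 + 16.4003 + 28.1879 + 1.6844 + 2.8951 = 61.388

61.388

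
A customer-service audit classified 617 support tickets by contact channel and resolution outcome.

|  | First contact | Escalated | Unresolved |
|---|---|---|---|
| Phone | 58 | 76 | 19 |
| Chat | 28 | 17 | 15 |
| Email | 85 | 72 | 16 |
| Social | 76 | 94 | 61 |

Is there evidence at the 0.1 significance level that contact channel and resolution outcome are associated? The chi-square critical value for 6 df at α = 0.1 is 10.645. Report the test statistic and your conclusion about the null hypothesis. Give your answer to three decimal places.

Row totals: 153, 60, 173, 231. Column totals: 247, 259, 111. Grand total N = 617.
Expected counts (row total × column total / N):
  Phone, First contact: 153×247/617 = 61.2496
  Phone, Escalated: 153×259/617 = 64.2253
  Phone, Unresolved: 153×111/617 = 27.5251
  Chat, First contact: 60×247/617 = 24.0194
  Chat, Escalated: 60×259/617 = 25.1864
  Chat, Unresolved: 60×111/617 = 10.7942
  Email, First contact: 173×247/617 = 69.2561
  Email, Escalated: 173×259/617 = 72.6207
  Email, Unresolved: 173×111/617 = 31.1232
  Social, First contact: 231×247/617 = 92.4749
  Social, Escalated: 231×259/617 = 96.9676
  Social, Unresolved: 231×111/617 = 41.5575
Contributions (O − E)²/E:
  (58 − 61.2496)²/61.2496 = 0.1724
  (76 − 64.2253)²/64.2253 = 2.1587
  (19 − 27.5251)²/27.5251 = 2.6404
  (28 − 24.0194)²/24.0194 = 0.6597
  (17 − 25.1864)²/25.1864 = 2.6608
  (15 − 10.7942)²/10.7942 = 1.6387
  (85 − 69.2561)²/69.2561 = 3.5790
  (72 − 72.6207)²/72.6207 = 0.0053
  (16 − 31.1232)²/31.1232 = 7.3486
  (76 − 92.4749)²/92.4749 = 2.9351
  (94 − 96.9676)²/96.9676 = 0.0908
  (61 − 41.5575)²/41.5575 = 9.0961
χ² = 0.1724 + 2.1587 + 2.6404 + 0.6597 + 2.6608 + 1.6387 + 3.5790 + 0.0053 + 7.3486 + 2.9351 + 0.0908 + 9.0961 = 32.986
df = (4−1)(3−1) = 6. Since 32.986 > 10.645, reject the null hypothesis of independence at α = 0.1.

32.986; reject H₀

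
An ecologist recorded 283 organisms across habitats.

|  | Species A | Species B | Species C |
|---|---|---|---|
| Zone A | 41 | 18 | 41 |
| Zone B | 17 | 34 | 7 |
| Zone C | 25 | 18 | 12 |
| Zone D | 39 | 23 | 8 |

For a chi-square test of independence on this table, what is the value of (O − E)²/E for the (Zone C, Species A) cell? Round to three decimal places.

Row total (Zone C) = 55; column total (Species A) = 122; N = 283.
Expected count E = 55 × 122 / 283 = 23.71025.
Contribution = (O − E)²/E = (25 − 23.71025)² / 23.71025 = 0.070.

0.070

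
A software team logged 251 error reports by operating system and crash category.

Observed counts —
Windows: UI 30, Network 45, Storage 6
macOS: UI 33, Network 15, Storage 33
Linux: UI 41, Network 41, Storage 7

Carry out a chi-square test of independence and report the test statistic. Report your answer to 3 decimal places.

48.608

Row totals: 81, 81, 89. Column totals: 104, 101, 46. Grand total N = 251.
Expected counts (row total × column total / N):
  Windows, UI: 81×104/251 = 33.5618
  Windows, Network: 81×101/251 = 32.5936
  Windows, Storage: 81×46/251 = 14.8446
  macOS, UI: 81×104/251 = 33.5618
  macOS, Network: 81×101/251 = 32.5936
  macOS, Storage: 81×46/251 = 14.8446
  Linux, UI: 89×104/251 = 36.8765
  Linux, Network: 89×101/251 = 35.8127
  Linux, Storage: 89×46/251 = 16.3108
Contributions (O − E)²/E:
  (30 − 33.5618)²/33.5618 = 0.3780
  (45 − 32.5936)²/32.5936 = 4.7224
  (6 − 14.8446)²/14.8446 = 5.2697
  (33 − 33.5618)²/33.5618 = 0.0094
  (15 − 32.5936)²/32.5936 = 9.4968
  (33 − 14.8446)²/14.8446 = 22.2046
  (41 − 36.8765)²/36.8765 = 0.4611
  (41 − 35.8127)²/35.8127 = 0.7514
  (7 − 16.3108)²/16.3108 = 5.3149
χ² = 0.3780 + 4.7224 + 5.2697 + 0.0094 + 9.4968 + 22.2046 + 0.4611 + 0.7514 + 5.3149 = 48.608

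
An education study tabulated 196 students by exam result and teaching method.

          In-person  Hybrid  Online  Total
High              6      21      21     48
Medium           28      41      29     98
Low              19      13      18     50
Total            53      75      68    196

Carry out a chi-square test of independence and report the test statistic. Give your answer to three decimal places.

Grand total N = 196.
Expected counts (row total × column total / N):
  High, In-person: 48×53/196 = 12.9796
  High, Hybrid: 48×75/196 = 18.3673
  High, Online: 48×68/196 = 16.6531
  Medium, In-person: 98×53/196 = 26.5000
  Medium, Hybrid: 98×75/196 = 37.5000
  Medium, Online: 98×68/196 = 34.0000
  Low, In-person: 50×53/196 = 13.5204
  Low, Hybrid: 50×75/196 = 19.1327
  Low, Online: 50×68/196 = 17.3469
Contributions (O − E)²/E:
  (6 − 12.9796)²/12.9796 = 3.7532
  (21 − 18.3673)²/18.3673 = 0.3774
  (21 − 16.6531)²/16.6531 = 1.1347
  (28 − 26.5000)²/26.5000 = 0.0849
  (41 − 37.5000)²/37.5000 = 0.3267
  (29 − 34.0000)²/34.0000 = 0.7353
  (19 − 13.5204)²/13.5204 = 2.2208
  (13 − 19.1327)²/19.1327 = 1.9657
  (18 − 17.3469)²/17.3469 = 0.0246
χ² = 3.7532 + 0.3774 + 1.1347 + 0.0849 + 0.3267 + 0.7353 + 2.2208 + 1.9657 + 0.0246 = 10.623

10.623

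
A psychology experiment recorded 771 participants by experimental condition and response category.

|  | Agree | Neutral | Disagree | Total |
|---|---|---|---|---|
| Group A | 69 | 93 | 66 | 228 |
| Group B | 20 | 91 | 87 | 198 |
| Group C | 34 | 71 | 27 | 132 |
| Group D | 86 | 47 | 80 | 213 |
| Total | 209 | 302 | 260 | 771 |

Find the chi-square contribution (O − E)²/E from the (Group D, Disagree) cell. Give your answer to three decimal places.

Row total (Group D) = 213; column total (Disagree) = 260; N = 771.
Expected count E = 213 × 260 / 771 = 71.82879.
Contribution = (O − E)²/E = (80 − 71.82879)² / 71.82879 = 0.930.

0.930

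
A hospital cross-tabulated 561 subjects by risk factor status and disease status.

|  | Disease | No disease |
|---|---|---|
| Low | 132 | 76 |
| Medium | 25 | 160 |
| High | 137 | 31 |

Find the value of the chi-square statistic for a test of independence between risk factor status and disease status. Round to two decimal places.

179.59

Row totals: 208, 185, 168. Column totals: 294, 267. Grand total N = 561.
Expected counts (row total × column total / N):
  Low, Disease: 208×294/561 = 109.005
  Low, No disease: 208×267/561 = 98.995
  Medium, Disease: 185×294/561 = 96.952
  Medium, No disease: 185×267/561 = 88.048
  High, Disease: 168×294/561 = 88.043
  High, No disease: 168×267/561 = 79.957
Contributions (O − E)²/E:
  (132 − 109.005)²/109.005 = 4.8509
  (76 − 98.995)²/98.995 = 5.3414
  (25 − 96.952)²/96.952 = 53.3985
  (160 − 88.048)²/88.048 = 58.7985
  (137 − 88.043)²/88.043 = 27.2229
  (31 − 79.957)²/79.957 = 29.9760
χ² = 4.8509 + 5.3414 + 53.3985 + 58.7985 + 27.2229 + 29.9760 = 179.59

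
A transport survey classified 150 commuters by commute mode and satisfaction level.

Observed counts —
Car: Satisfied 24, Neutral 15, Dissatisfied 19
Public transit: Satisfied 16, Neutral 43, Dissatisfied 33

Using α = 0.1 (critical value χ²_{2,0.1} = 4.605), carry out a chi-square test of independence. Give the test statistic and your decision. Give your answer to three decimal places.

Row totals: 58, 92. Column totals: 40, 58, 52. Grand total N = 150.
Expected counts (row total × column total / N):
  Car, Satisfied: 58×40/150 = 15.4667
  Car, Neutral: 58×58/150 = 22.4267
  Car, Dissatisfied: 58×52/150 = 20.1067
  Public transit, Satisfied: 92×40/150 = 24.5333
  Public transit, Neutral: 92×58/150 = 35.5733
  Public transit, Dissatisfied: 92×52/150 = 31.8933
Contributions (O − E)²/E:
  (24 − 15.4667)²/15.4667 = 4.7080
  (15 − 22.4267)²/22.4267 = 2.4594
  (19 − 20.1067)²/20.1067 = 0.0609
  (16 − 24.5333)²/24.5333 = 2.9681
  (43 − 35.5733)²/35.5733 = 1.5505
  (33 − 31.8933)²/31.8933 = 0.0384
χ² = 4.7080 + 2.4594 + 0.0609 + 2.9681 + 1.5505 + 0.0384 = 11.785
df = (2−1)(3−1) = 2. Since 11.785 > 4.605, reject the null hypothesis of independence at α = 0.1.

11.785; reject H₀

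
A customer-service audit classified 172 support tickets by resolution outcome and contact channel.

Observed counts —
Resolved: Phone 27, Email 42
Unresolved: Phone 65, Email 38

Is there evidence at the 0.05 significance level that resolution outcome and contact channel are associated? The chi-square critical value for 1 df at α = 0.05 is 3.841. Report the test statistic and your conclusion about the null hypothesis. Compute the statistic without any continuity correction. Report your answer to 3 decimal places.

Row totals: 69, 103. Column totals: 92, 80. Grand total N = 172.
Expected counts (row total × column total / N):
  Resolved, Phone: 69×92/172 = 36.906977
  Resolved, Email: 69×80/172 = 32.093023
  Unresolved, Phone: 103×92/172 = 55.093023
  Unresolved, Email: 103×80/172 = 47.906977
Contributions (O − E)²/E:
  (27 − 36.906977)²/36.906977 = 2.6593
  (42 − 32.093023)²/32.093023 = 3.0582
  (65 − 55.093023)²/55.093023 = 1.7815
  (38 − 47.906977)²/47.906977 = 2.0487
χ² = 2.6593 + 3.0582 + 1.7815 + 2.0487 = 9.548
df = (2−1)(2−1) = 1. Since 9.548 > 3.841, reject the null hypothesis of independence at α = 0.05.

9.548; reject H₀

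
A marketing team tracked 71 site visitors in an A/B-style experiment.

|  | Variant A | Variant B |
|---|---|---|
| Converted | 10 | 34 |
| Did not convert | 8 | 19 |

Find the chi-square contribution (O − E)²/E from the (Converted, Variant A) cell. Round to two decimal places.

Row total (Converted) = 44; column total (Variant A) = 18; N = 71.
Expected count E = 44 × 18 / 71 = 11.155.
Contribution = (O − E)²/E = (10 − 11.155)² / 11.155 = 0.12.

0.12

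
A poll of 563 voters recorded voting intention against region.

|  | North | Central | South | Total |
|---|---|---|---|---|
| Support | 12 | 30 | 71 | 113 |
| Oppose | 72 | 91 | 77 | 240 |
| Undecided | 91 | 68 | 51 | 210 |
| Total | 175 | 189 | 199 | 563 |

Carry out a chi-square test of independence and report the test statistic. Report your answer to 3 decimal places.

60.694

Grand total N = 563.
Expected counts (row total × column total / N):
  Support, North: 113×175/563 = 35.1243
  Support, Central: 113×189/563 = 37.9343
  Support, South: 113×199/563 = 39.9414
  Oppose, North: 240×175/563 = 74.6004
  Oppose, Central: 240×189/563 = 80.5684
  Oppose, South: 240×199/563 = 84.8313
  Undecided, North: 210×175/563 = 65.2753
  Undecided, Central: 210×189/563 = 70.4973
  Undecided, South: 210×199/563 = 74.2274
Contributions (O − E)²/E:
  (12 − 35.1243)²/35.1243 = 15.2240
  (30 − 37.9343)²/37.9343 = 1.6595
  (71 − 39.9414)²/39.9414 = 24.1513
  (72 − 74.6004)²/74.6004 = 0.0906
  (91 − 80.5684)²/80.5684 = 1.3506
  (77 − 84.8313)²/84.8313 = 0.7230
  (91 − 65.2753)²/65.2753 = 10.1380
  (68 − 70.4973)²/70.4973 = 0.0885
  (51 − 74.2274)²/74.2274 = 7.2684
χ² = 15.2240 + 1.6595 + 24.1513 + 0.0906 + 1.3506 + 0.7230 + 10.1380 + 0.0885 + 7.2684 = 60.694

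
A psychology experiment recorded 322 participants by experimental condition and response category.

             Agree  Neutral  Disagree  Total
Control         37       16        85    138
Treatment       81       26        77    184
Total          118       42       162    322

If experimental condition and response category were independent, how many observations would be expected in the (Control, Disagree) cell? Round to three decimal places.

69.429

Row total (Control) = 138; column total (Disagree) = 162; grand total N = 322.
Expected count = (row total × column total) / N = 138 × 162 / 322 = 69.429.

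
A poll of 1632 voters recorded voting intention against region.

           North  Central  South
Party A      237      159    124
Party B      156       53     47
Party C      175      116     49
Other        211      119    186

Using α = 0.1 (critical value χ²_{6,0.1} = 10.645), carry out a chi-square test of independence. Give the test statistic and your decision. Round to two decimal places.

Row totals: 520, 256, 340, 516. Column totals: 779, 447, 406. Grand total N = 1632.
Expected counts (row total × column total / N):
  Party A, North: 520×779/1632 = 248.211
  Party A, Central: 520×447/1632 = 142.426
  Party A, South: 520×406/1632 = 129.363
  Party B, North: 256×779/1632 = 122.196
  Party B, Central: 256×447/1632 = 70.118
  Party B, South: 256×406/1632 = 63.686
  Party C, North: 340×779/1632 = 162.292
  Party C, Central: 340×447/1632 = 93.125
  Party C, South: 340×406/1632 = 84.583
  Other, North: 516×779/1632 = 246.301
  Other, Central: 516×447/1632 = 141.331
  Other, South: 516×406/1632 = 128.368
Contributions (O − E)²/E:
  (237 − 248.211)²/248.211 = 0.5064
  (159 − 142.426)²/142.426 = 1.9287
  (124 − 129.363)²/129.363 = 0.2223
  (156 − 122.196)²/122.196 = 9.3515
  (53 − 70.118)²/70.118 = 4.1790
  (47 − 63.686)²/63.686 = 4.3718
  (175 − 162.292)²/162.292 = 0.9951
  (116 − 93.125)²/93.125 = 5.6190
  (49 − 84.583)²/84.583 = 14.9693
  (211 − 246.301)²/246.301 = 5.0595
  (119 − 141.331)²/141.331 = 3.5284
  (186 − 128.368)²/128.368 = 25.8744
χ² = 0.5064 + 1.9287 + 0.2223 + 9.3515 + 4.1790 + 4.3718 + 0.9951 + 5.6190 + 14.9693 + 5.0595 + 3.5284 + 25.8744 = 76.61
df = (4−1)(3−1) = 6. Since 76.61 > 10.645, reject the null hypothesis of independence at α = 0.1.

76.61; reject H₀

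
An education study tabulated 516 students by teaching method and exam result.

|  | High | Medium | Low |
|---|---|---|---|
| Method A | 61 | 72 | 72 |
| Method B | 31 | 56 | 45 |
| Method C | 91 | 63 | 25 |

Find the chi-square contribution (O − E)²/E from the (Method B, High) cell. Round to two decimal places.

5.34

Row total (Method B) = 132; column total (High) = 183; N = 516.
Expected count E = 132 × 183 / 516 = 46.814.
Contribution = (O − E)²/E = (31 − 46.814)² / 46.814 = 5.34.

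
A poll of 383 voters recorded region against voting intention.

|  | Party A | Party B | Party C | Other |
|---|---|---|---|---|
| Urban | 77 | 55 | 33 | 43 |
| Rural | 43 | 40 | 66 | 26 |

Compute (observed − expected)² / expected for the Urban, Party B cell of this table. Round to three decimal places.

Row total (Urban) = 208; column total (Party B) = 95; N = 383.
Expected count E = 208 × 95 / 383 = 51.5927.
Contribution = (O − E)²/E = (55 − 51.5927)² / 51.5927 = 0.225.

0.225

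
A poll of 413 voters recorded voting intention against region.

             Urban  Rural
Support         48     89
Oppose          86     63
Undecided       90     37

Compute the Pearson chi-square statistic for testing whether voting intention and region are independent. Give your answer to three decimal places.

Row totals: 137, 149, 127. Column totals: 224, 189. Grand total N = 413.
Expected counts (row total × column total / N):
  Support, Urban: 137×224/413 = 74.3051
  Support, Rural: 137×189/413 = 62.6949
  Oppose, Urban: 149×224/413 = 80.8136
  Oppose, Rural: 149×189/413 = 68.1864
  Undecided, Urban: 127×224/413 = 68.8814
  Undecided, Rural: 127×189/413 = 58.1186
Contributions (O − E)²/E:
  (48 − 74.3051)²/74.3051 = 9.3124
  (89 − 62.6949)²/62.6949 = 11.0369
  (86 − 80.8136)²/80.8136 = 0.3328
  (63 − 68.1864)²/68.1864 = 0.3945
  (90 − 68.8814)²/68.8814 = 6.4748
  (37 − 58.1186)²/58.1186 = 7.6739
χ² = 9.3124 + 11.0369 + 0.3328 + 0.3945 + 6.4748 + 7.6739 = 35.225

35.225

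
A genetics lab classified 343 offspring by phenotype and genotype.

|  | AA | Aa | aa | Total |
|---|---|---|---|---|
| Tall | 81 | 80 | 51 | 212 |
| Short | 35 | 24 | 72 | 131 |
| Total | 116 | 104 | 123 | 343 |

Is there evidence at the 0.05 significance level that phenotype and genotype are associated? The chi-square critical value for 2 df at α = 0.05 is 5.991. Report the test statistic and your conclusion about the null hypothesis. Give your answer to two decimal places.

34.79; reject H₀

Grand total N = 343.
Expected counts (row total × column total / N):
  Tall, AA: 212×116/343 = 71.697
  Tall, Aa: 212×104/343 = 64.280
  Tall, aa: 212×123/343 = 76.023
  Short, AA: 131×116/343 = 44.303
  Short, Aa: 131×104/343 = 39.720
  Short, aa: 131×123/343 = 46.977
Contributions (O − E)²/E:
  (81 − 71.697)²/71.697 = 1.2071
  (80 − 64.280)²/64.280 = 3.8444
  (51 − 76.023)²/76.023 = 8.2363
  (35 − 44.303)²/44.303 = 1.9535
  (24 − 39.720)²/39.720 = 6.2215
  (72 − 46.977)²/46.977 = 13.3289
χ² = 1.2071 + 3.8444 + 8.2363 + 1.9535 + 6.2215 + 13.3289 = 34.79
df = (2−1)(3−1) = 2. Since 34.79 > 5.991, reject the null hypothesis of independence at α = 0.05.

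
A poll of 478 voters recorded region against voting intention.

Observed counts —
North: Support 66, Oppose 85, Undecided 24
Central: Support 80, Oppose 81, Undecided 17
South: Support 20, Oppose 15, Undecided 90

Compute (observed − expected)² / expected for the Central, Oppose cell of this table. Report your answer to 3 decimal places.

2.743

Row total (Central) = 178; column total (Oppose) = 181; N = 478.
Expected count E = 178 × 181 / 478 = 67.4017.
Contribution = (O − E)²/E = (81 − 67.4017)² / 67.4017 = 2.743.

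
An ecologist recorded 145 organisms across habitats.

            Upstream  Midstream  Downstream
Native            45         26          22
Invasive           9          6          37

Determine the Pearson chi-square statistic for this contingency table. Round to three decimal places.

31.216

Row totals: 93, 52. Column totals: 54, 32, 59. Grand total N = 145.
Expected counts (row total × column total / N):
  Native, Upstream: 93×54/145 = 34.6345
  Native, Midstream: 93×32/145 = 20.5241
  Native, Downstream: 93×59/145 = 37.8414
  Invasive, Upstream: 52×54/145 = 19.3655
  Invasive, Midstream: 52×32/145 = 11.4759
  Invasive, Downstream: 52×59/145 = 21.1586
Contributions (O − E)²/E:
  (45 − 34.6345)²/34.6345 = 3.1022
  (26 − 20.5241)²/20.5241 = 1.4610
  (22 − 37.8414)²/37.8414 = 6.6316
  (9 − 19.3655)²/19.3655 = 5.5482
  (6 − 11.4759)²/11.4759 = 2.6129
  (37 − 21.1586)²/21.1586 = 11.8604
χ² = 3.1022 + 1.4610 + 6.6316 + 5.5482 + 2.6129 + 11.8604 = 31.216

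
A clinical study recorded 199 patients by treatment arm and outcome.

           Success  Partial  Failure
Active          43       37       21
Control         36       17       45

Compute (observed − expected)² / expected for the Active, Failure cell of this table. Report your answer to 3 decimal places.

4.663

Row total (Active) = 101; column total (Failure) = 66; N = 199.
Expected count E = 101 × 66 / 199 = 33.4975.
Contribution = (O − E)²/E = (21 − 33.4975)² / 33.4975 = 4.663.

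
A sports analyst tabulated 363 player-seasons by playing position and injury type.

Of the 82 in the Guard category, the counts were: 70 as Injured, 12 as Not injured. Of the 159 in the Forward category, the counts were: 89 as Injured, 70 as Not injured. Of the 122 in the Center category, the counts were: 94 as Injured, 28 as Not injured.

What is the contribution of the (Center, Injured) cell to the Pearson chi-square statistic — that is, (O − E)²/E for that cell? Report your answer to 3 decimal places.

Row total (Center) = 122; column total (Injured) = 253; N = 363.
Expected count E = 122 × 253 / 363 = 85.0303.
Contribution = (O − E)²/E = (94 − 85.0303)² / 85.0303 = 0.946.

0.946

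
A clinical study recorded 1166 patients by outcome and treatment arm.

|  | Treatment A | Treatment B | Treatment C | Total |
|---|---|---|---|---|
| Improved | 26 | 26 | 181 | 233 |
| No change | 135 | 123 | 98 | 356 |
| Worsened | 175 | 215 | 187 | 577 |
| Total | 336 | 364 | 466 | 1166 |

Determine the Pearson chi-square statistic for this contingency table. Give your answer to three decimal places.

178.918

Grand total N = 1166.
Expected counts (row total × column total / N):
  Improved, Treatment A: 233×336/1166 = 67.1424
  Improved, Treatment B: 233×364/1166 = 72.7376
  Improved, Treatment C: 233×466/1166 = 93.1201
  No change, Treatment A: 356×336/1166 = 102.5866
  No change, Treatment B: 356×364/1166 = 111.1355
  No change, Treatment C: 356×466/1166 = 142.2779
  Worsened, Treatment A: 577×336/1166 = 166.2710
  Worsened, Treatment B: 577×364/1166 = 180.1269
  Worsened, Treatment C: 577×466/1166 = 230.6021
Contributions (O − E)²/E:
  (26 − 67.1424)²/67.1424 = 25.2106
  (26 − 72.7376)²/72.7376 = 30.0313
  (181 − 93.1201)²/93.1201 = 82.9346
  (135 − 102.5866)²/102.5866 = 10.2414
  (123 − 111.1355)²/111.1355 = 1.2666
  (98 − 142.2779)²/142.2779 = 13.7796
  (175 − 166.2710)²/166.2710 = 0.4583
  (215 − 180.1269)²/180.1269 = 6.7515
  (187 − 230.6021)²/230.6021 = 8.2443
χ² = 25.2106 + 30.0313 + 82.9346 + 10.2414 + 1.2666 + 13.7796 + 0.4583 + 6.7515 + 8.2443 = 178.918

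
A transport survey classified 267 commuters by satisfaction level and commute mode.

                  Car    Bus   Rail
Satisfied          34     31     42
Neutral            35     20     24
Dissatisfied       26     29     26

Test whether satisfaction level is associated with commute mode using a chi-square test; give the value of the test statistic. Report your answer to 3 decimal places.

5.153

Row totals: 107, 79, 81. Column totals: 95, 80, 92. Grand total N = 267.
Expected counts (row total × column total / N):
  Satisfied, Car: 107×95/267 = 38.0712
  Satisfied, Bus: 107×80/267 = 32.0599
  Satisfied, Rail: 107×92/267 = 36.8689
  Neutral, Car: 79×95/267 = 28.1086
  Neutral, Bus: 79×80/267 = 23.6704
  Neutral, Rail: 79×92/267 = 27.2210
  Dissatisfied, Car: 81×95/267 = 28.8202
  Dissatisfied, Bus: 81×80/267 = 24.2697
  Dissatisfied, Rail: 81×92/267 = 27.9101
Contributions (O − E)²/E:
  (34 − 38.0712)²/38.0712 = 0.4354
  (31 − 32.0599)²/32.0599 = 0.0350
  (42 − 36.8689)²/36.8689 = 0.7141
  (35 − 28.1086)²/28.1086 = 1.6896
  (20 − 23.6704)²/23.6704 = 0.5691
  (24 − 27.2210)²/27.2210 = 0.3811
  (26 − 28.8202)²/28.8202 = 0.2760
  (29 − 24.2697)²/24.2697 = 0.9220
  (26 − 27.9101)²/27.9101 = 0.1307
χ² = 0.4354 + 0.0350 + 0.7141 + 1.6896 + 0.5691 + 0.3811 + 0.2760 + 0.9220 + 0.1307 = 5.153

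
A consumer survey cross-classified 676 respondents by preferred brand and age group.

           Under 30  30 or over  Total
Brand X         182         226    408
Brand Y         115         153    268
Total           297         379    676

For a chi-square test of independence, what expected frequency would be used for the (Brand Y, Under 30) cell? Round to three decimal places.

117.746

Row total (Brand Y) = 268; column total (Under 30) = 297; grand total N = 676.
Expected count = (row total × column total) / N = 268 × 297 / 676 = 117.746.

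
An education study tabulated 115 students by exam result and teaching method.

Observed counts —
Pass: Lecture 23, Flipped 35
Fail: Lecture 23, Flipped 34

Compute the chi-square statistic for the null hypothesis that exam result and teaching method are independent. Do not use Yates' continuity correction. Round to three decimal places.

Row totals: 58, 57. Column totals: 46, 69. Grand total N = 115.
Expected counts (row total × column total / N):
  Pass, Lecture: 58×46/115 = 23.2000
  Pass, Flipped: 58×69/115 = 34.8000
  Fail, Lecture: 57×46/115 = 22.8000
  Fail, Flipped: 57×69/115 = 34.2000
Contributions (O − E)²/E:
  (23 − 23.2000)²/23.2000 = 0.0017
  (35 − 34.8000)²/34.8000 = 0.0011
  (23 − 22.8000)²/22.8000 = 0.0018
  (34 − 34.2000)²/34.2000 = 0.0012
χ² = 0.0017 + 0.0011 + 0.0018 + 0.0012 = 0.006

0.006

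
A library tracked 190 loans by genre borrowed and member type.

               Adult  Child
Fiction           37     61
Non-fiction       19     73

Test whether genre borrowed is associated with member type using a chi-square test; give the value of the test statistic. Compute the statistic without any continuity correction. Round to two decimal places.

Row totals: 98, 92. Column totals: 56, 134. Grand total N = 190.
Expected counts (row total × column total / N):
  Fiction, Adult: 98×56/190 = 28.884
  Fiction, Child: 98×134/190 = 69.116
  Non-fiction, Adult: 92×56/190 = 27.116
  Non-fiction, Child: 92×134/190 = 64.884
Contributions (O − E)²/E:
  (37 − 28.884)²/28.884 = 2.2805
  (61 − 69.116)²/69.116 = 0.9530
  (19 − 27.116)²/27.116 = 2.4292
  (73 − 64.884)²/64.884 = 1.0152
χ² = 2.2805 + 0.9530 + 2.4292 + 1.0152 = 6.68

6.68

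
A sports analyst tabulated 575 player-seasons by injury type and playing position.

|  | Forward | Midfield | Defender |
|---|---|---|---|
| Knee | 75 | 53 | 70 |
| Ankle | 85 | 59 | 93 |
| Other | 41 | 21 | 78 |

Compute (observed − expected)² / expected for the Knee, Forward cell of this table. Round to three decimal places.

Row total (Knee) = 198; column total (Forward) = 201; N = 575.
Expected count E = 198 × 201 / 575 = 69.2139.
Contribution = (O − E)²/E = (75 − 69.2139)² / 69.2139 = 0.484.

0.484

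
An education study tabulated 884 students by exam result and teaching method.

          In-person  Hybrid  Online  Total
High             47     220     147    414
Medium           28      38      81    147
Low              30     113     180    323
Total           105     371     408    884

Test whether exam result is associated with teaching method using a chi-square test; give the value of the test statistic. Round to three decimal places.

Grand total N = 884.
Expected counts (row total × column total / N):
  High, In-person: 414×105/884 = 49.17421
  High, Hybrid: 414×371/884 = 173.74887
  High, Online: 414×408/884 = 191.07692
  Medium, In-person: 147×105/884 = 17.46041
  Medium, Hybrid: 147×371/884 = 61.69344
  Medium, Online: 147×408/884 = 67.84615
  Low, In-person: 323×105/884 = 38.36538
  Low, Hybrid: 323×371/884 = 135.55769
  Low, Online: 323×408/884 = 149.07692
Contributions (O − E)²/E:
  (47 − 49.17421)²/49.17421 = 0.0961
  (220 − 173.74887)²/173.74887 = 12.3118
  (147 − 191.07692)²/191.07692 = 10.1675
  (28 − 17.46041)²/17.46041 = 6.3620
  (38 − 61.69344)²/61.69344 = 9.0995
  (81 − 67.84615)²/67.84615 = 2.5502
  (30 − 38.36538)²/38.36538 = 1.8240
  (113 − 135.55769)²/135.55769 = 3.7537
  (180 − 149.07692)²/149.07692 = 6.4144
χ² = 0.0961 + 12.3118 + 10.1675 + 6.3620 + 9.0995 + 2.5502 + 1.8240 + 3.7537 + 6.4144 = 52.579

52.579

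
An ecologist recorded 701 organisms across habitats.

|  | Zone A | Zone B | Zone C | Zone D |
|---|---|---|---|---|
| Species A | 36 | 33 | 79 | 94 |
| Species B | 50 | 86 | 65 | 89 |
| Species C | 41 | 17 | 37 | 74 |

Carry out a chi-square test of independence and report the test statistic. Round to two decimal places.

Row totals: 242, 290, 169. Column totals: 127, 136, 181, 257. Grand total N = 701.
Expected counts (row total × column total / N):
  Species A, Zone A: 242×127/701 = 43.843
  Species A, Zone B: 242×136/701 = 46.950
  Species A, Zone C: 242×181/701 = 62.485
  Species A, Zone D: 242×257/701 = 88.722
  Species B, Zone A: 290×127/701 = 52.539
  Species B, Zone B: 290×136/701 = 56.262
  Species B, Zone C: 290×181/701 = 74.879
  Species B, Zone D: 290×257/701 = 106.320
  Species C, Zone A: 169×127/701 = 30.618
  Species C, Zone B: 169×136/701 = 32.787
  Species C, Zone C: 169×181/701 = 43.636
  Species C, Zone D: 169×257/701 = 61.959
Contributions (O − E)²/E:
  (36 − 43.843)²/43.843 = 1.4030
  (33 − 46.950)²/46.950 = 4.1449
  (79 − 62.485)²/62.485 = 4.3650
  (94 − 88.722)²/88.722 = 0.3140
  (50 − 52.539)²/52.539 = 0.1227
  (86 − 56.262)²/56.262 = 15.7184
  (65 − 74.879)²/74.879 = 1.3034
  (89 − 106.320)²/106.320 = 2.8215
  (41 − 30.618)²/30.618 = 3.5203
  (17 − 32.787)²/32.787 = 7.6015
  (37 − 43.636)²/43.636 = 1.0092
  (74 − 61.959)²/61.959 = 2.3400
χ² = 1.4030 + 4.1449 + 4.3650 + 0.3140 + 0.1227 + 15.7184 + 1.3034 + 2.8215 + 3.5203 + 7.6015 + 1.0092 + 2.3400 = 44.66

44.66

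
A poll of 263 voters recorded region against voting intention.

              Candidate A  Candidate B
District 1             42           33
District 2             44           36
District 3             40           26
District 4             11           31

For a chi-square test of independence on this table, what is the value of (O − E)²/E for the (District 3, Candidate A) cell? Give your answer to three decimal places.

Row total (District 3) = 66; column total (Candidate A) = 137; N = 263.
Expected count E = 66 × 137 / 263 = 34.3802.
Contribution = (O − E)²/E = (40 − 34.3802)² / 34.3802 = 0.919.

0.919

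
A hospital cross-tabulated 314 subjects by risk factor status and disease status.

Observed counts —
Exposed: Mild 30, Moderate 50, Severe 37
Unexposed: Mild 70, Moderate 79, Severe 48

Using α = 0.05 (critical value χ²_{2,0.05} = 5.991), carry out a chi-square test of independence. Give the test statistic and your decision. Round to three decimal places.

Row totals: 117, 197. Column totals: 100, 129, 85. Grand total N = 314.
Expected counts (row total × column total / N):
  Exposed, Mild: 117×100/314 = 37.2611
  Exposed, Moderate: 117×129/314 = 48.0669
  Exposed, Severe: 117×85/314 = 31.6720
  Unexposed, Mild: 197×100/314 = 62.7389
  Unexposed, Moderate: 197×129/314 = 80.9331
  Unexposed, Severe: 197×85/314 = 53.3280
Contributions (O − E)²/E:
  (30 − 37.2611)²/37.2611 = 1.4150
  (50 − 48.0669)²/48.0669 = 0.0777
  (37 − 31.6720)²/31.6720 = 0.8963
  (70 − 62.7389)²/62.7389 = 0.8404
  (79 − 80.9331)²/80.9331 = 0.0462
  (48 − 53.3280)²/53.3280 = 0.5323
χ² = 1.4150 + 0.0777 + 0.8963 + 0.8404 + 0.0462 + 0.5323 = 3.808
df = (2−1)(3−1) = 2. Since 3.808 < 5.991, fail to reject the null hypothesis of independence at α = 0.05.

3.808; fail to reject H₀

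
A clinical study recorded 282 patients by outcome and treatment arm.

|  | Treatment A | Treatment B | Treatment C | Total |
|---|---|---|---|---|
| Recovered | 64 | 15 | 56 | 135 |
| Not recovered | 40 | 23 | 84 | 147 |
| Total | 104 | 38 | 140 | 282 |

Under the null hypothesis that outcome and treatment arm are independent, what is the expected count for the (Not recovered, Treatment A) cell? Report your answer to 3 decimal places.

54.213

Row total (Not recovered) = 147; column total (Treatment A) = 104; grand total N = 282.
Expected count = (row total × column total) / N = 147 × 104 / 282 = 54.213.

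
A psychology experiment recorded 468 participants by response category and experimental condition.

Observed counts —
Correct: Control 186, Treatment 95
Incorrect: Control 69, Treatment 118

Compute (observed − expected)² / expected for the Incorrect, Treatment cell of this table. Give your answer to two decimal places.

Row total (Incorrect) = 187; column total (Treatment) = 213; N = 468.
Expected count E = 187 × 213 / 468 = 85.109.
Contribution = (O − E)²/E = (118 − 85.109)² / 85.109 = 12.71.

12.71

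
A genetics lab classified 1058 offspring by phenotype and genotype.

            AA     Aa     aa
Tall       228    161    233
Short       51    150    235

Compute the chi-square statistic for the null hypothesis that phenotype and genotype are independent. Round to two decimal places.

82.54

Row totals: 622, 436. Column totals: 279, 311, 468. Grand total N = 1058.
Expected counts (row total × column total / N):
  Tall, AA: 622×279/1058 = 164.025
  Tall, Aa: 622×311/1058 = 182.837
  Tall, aa: 622×468/1058 = 275.138
  Short, AA: 436×279/1058 = 114.975
  Short, Aa: 436×311/1058 = 128.163
  Short, aa: 436×468/1058 = 192.862
Contributions (O − E)²/E:
  (228 − 164.025)²/164.025 = 24.9523
  (161 − 182.837)²/182.837 = 2.6081
  (233 − 275.138)²/275.138 = 6.4535
  (51 − 114.975)²/114.975 = 35.5973
  (150 − 128.163)²/128.163 = 3.7207
  (235 − 192.862)²/192.862 = 9.2066
χ² = 24.9523 + 2.6081 + 6.4535 + 35.5973 + 3.7207 + 9.2066 = 82.54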